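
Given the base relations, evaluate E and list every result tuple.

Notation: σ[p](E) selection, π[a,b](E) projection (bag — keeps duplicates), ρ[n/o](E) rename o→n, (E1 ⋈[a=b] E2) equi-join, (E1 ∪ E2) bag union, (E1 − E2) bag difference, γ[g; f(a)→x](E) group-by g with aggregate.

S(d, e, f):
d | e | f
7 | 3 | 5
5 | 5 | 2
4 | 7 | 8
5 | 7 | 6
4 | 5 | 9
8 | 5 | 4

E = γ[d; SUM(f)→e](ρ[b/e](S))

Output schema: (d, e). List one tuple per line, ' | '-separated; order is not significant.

Stepwise |·|:
  S → 6
  ρ[b/e](S) → 6
  γ[d; SUM(f)→e](ρ[b/e](S)) → 4

== RESULT ==
d | e
4 | 17
5 | 8
7 | 5
8 | 4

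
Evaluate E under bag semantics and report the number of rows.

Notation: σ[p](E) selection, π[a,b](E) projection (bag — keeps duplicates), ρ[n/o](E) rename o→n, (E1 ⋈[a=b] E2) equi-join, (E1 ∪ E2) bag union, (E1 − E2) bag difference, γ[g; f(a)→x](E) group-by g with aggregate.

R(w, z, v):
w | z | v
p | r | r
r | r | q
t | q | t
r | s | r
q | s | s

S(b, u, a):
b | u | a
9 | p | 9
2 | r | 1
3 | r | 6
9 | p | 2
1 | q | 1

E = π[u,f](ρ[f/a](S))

Row counts bottom-up:
  S → 5
  ρ[f/a](S) → 5
  π[u,f](ρ[f/a](S)) → 5

|E| = 5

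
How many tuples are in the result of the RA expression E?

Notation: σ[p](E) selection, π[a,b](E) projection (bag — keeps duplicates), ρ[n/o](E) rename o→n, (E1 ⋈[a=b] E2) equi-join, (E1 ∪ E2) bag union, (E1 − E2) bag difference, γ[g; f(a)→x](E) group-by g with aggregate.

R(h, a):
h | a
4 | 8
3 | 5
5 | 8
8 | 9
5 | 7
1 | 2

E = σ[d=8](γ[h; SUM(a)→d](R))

Stepwise |·|:
  R → 6
  γ[h; SUM(a)→d](R) → 5
  σ[d=8](γ[h; SUM(a)→d](R)) → 1

|E| = 1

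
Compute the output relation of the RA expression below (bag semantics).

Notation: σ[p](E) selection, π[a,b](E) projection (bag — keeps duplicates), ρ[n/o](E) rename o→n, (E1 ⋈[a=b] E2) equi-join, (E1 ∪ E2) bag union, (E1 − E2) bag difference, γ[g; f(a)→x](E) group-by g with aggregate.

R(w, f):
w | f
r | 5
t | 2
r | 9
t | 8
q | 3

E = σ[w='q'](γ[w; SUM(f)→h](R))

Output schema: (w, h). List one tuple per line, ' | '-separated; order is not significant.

Row counts bottom-up:
  R → 5
  γ[w; SUM(f)→h](R) → 3
  σ[w='q'](γ[w; SUM(f)→h](R)) → 1

== RESULT ==
w | h
q | 3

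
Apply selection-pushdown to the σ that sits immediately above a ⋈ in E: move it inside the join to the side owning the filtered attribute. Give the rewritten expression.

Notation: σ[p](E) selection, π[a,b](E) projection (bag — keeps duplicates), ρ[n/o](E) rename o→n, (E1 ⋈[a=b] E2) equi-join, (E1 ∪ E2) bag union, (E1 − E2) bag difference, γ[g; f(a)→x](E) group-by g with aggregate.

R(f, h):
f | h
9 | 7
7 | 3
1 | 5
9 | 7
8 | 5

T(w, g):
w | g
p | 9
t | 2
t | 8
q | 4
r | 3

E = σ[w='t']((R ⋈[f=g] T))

σ filters on w, owned by the right side.
E' = (R ⋈[f=g] σ[w='t'](T))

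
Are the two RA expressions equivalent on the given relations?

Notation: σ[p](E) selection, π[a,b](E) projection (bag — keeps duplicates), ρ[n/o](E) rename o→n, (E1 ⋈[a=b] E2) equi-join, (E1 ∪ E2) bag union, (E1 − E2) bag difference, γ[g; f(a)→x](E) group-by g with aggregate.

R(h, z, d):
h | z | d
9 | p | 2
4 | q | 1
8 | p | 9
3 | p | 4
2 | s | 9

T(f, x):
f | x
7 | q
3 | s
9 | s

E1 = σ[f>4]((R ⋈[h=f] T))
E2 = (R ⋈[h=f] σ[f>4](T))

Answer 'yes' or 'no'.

E1 row counts bottom-up:
  R → 5
  T → 3
  (R ⋈[h=f] T) → 2
  σ[f>4]((R ⋈[h=f] T)) → 1
E2 row counts bottom-up:
  R → 5
  T → 3
  σ[f>4](T) → 2
  (R ⋈[h=f] σ[f>4](T)) → 1

E1 and E2 produce the same multiset:
h | z | d | f | x
9 | p | 2 | 9 | s

yes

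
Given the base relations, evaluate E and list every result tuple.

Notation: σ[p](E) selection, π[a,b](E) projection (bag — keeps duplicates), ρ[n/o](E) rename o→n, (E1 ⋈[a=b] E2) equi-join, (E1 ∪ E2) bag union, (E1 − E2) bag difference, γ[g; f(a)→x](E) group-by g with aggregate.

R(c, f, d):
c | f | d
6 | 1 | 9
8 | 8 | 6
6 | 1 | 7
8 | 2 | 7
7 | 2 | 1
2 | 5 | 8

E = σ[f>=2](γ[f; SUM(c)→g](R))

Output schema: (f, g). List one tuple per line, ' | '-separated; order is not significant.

Per-node cardinality:
  R → 6
  γ[f; SUM(c)→g](R) → 4
  σ[f>=2](γ[f; SUM(c)→g](R)) → 3

== RESULT ==
f | g
2 | 15
5 | 2
8 | 8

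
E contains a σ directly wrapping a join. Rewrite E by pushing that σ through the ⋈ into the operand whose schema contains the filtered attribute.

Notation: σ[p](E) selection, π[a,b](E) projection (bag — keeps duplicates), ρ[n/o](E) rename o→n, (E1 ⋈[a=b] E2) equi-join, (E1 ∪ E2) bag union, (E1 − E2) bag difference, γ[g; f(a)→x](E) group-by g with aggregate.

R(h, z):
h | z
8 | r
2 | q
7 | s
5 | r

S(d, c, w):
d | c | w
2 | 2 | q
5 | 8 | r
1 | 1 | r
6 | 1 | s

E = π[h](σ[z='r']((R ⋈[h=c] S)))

σ filters on z, owned by the left side.
E' = π[h]((σ[z='r'](R) ⋈[h=c] S))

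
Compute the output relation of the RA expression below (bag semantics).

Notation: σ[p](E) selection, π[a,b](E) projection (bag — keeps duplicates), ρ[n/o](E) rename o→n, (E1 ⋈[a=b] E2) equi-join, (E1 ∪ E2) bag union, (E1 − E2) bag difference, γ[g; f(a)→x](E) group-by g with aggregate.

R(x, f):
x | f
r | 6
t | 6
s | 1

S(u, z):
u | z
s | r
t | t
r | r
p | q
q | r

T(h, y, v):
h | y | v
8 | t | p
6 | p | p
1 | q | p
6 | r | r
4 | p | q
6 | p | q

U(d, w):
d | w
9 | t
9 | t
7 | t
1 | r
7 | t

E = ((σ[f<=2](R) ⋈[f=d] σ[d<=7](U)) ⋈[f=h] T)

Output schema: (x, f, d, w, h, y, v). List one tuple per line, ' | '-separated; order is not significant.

Subexpression sizes:
  R → 3
  σ[f<=2](R) → 1
  U → 5
  σ[d<=7](U) → 3
  (σ[f<=2](R) ⋈[f=d] σ[d<=7](U)) → 1
  T → 6
  ((σ[f<=2](R) ⋈[f=d] σ[d<=7](U)) ⋈[f=h] T) → 1

== RESULT ==
x | f | d | w | h | y | v
s | 1 | 1 | r | 1 | q | p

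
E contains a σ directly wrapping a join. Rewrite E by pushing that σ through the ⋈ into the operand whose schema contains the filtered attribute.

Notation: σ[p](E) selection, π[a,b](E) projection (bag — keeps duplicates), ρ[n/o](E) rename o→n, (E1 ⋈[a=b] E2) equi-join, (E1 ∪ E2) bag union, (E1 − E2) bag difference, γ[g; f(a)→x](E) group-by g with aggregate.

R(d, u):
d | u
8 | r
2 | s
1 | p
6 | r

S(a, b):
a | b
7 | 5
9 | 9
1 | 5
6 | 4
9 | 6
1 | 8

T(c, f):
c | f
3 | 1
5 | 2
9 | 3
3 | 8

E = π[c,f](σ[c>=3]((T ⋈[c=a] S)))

σ filters on c, owned by the left side.
E' = π[c,f]((σ[c>=3](T) ⋈[c=a] S))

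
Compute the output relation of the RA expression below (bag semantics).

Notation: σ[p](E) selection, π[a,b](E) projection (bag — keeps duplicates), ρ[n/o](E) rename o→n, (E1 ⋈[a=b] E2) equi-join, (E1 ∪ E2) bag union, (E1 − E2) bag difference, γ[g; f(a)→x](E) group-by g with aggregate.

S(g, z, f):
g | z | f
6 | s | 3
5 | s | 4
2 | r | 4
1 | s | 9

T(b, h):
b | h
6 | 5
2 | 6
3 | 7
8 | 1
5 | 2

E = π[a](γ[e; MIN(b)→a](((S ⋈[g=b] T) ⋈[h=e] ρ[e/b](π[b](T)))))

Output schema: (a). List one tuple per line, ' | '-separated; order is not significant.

Per-node cardinality:
  S → 4
  T → 5
  (S ⋈[g=b] T) → 3
  T → 5
  π[b](T) → 5
  ρ[e/b](π[b](T)) → 5
  ((S ⋈[g=b] T) ⋈[h=e] ρ[e/b](π[b](T))) → 3
  γ[e; MIN(b)→a](((S ⋈[g=b] T) ⋈[h=e] ρ[e/b](π[b](T)))) → 3
  π[a](γ[e; MIN(b)→a](((S ⋈[g=b] T) ⋈[h=e] ρ[e/b](π[b](T))))) → 3

== RESULT ==
a
2
5
6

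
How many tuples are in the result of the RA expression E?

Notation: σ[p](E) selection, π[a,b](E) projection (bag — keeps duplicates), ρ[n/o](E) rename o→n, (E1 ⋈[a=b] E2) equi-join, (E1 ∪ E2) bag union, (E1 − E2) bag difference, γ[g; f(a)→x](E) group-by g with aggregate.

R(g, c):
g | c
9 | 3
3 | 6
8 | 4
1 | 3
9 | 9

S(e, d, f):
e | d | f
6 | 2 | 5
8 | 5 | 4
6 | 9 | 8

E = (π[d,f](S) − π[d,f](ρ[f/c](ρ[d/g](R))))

Per-node cardinality:
  S → 3
  π[d,f](S) → 3
  R → 5
  ρ[d/g](R) → 5
  ρ[f/c](ρ[d/g](R)) → 5
  π[d,f](ρ[f/c](ρ[d/g](R))) → 5
  (π[d,f](S) − π[d,f](ρ[f/c](ρ[d/g](R)))) → 3

|E| = 3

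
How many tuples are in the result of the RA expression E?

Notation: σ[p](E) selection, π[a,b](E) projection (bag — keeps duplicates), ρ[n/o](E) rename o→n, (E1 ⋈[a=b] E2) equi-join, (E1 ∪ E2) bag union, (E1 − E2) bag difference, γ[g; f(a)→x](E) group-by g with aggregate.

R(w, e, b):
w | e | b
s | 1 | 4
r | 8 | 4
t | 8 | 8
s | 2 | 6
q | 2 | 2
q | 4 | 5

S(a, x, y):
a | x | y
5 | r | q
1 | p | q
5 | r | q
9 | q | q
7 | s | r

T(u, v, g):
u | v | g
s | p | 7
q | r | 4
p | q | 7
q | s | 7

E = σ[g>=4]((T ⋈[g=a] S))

Row counts bottom-up:
  T → 4
  S → 5
  (T ⋈[g=a] S) → 3
  σ[g>=4]((T ⋈[g=a] S)) → 3

|E| = 3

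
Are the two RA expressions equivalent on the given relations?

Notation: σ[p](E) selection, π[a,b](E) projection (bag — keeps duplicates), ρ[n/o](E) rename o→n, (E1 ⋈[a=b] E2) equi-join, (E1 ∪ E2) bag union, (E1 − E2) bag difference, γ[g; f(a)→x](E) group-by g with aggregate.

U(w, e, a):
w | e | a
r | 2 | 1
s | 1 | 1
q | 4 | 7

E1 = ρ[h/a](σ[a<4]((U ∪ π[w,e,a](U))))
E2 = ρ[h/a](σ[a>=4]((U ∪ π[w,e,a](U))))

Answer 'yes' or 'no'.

E1 row counts bottom-up:
  U → 3
  U → 3
  π[w,e,a](U) → 3
  (U ∪ π[w,e,a](U)) → 6
  σ[a<4]((U ∪ π[w,e,a](U))) → 4
  ρ[h/a](σ[a<4]((U ∪ π[w,e,a](U)))) → 4
E2 row counts bottom-up:
  U → 3
  U → 3
  π[w,e,a](U) → 3
  (U ∪ π[w,e,a](U)) → 6
  σ[a>=4]((U ∪ π[w,e,a](U))) → 2
  ρ[h/a](σ[a>=4]((U ∪ π[w,e,a](U)))) → 2

E1 result:
w | e | h
r | 2 | 1
r | 2 | 1
s | 1 | 1
s | 1 | 1
E2 result:
w | e | h
q | 4 | 7
q | 4 | 7
Witness: ('s', 1, 1) appears 2× in E1 but 0× in E2.

no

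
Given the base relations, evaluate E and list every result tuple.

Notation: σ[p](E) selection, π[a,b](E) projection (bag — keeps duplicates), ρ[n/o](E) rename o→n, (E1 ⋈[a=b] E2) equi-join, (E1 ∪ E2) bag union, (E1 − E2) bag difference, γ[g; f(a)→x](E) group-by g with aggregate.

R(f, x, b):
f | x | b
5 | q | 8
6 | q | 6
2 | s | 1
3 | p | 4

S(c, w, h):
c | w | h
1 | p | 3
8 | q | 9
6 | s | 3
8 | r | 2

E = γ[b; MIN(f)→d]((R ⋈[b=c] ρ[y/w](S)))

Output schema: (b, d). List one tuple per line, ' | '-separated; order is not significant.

Subexpression sizes:
  R → 4
  S → 4
  ρ[y/w](S) → 4
  (R ⋈[b=c] ρ[y/w](S)) → 4
  γ[b; MIN(f)→d]((R ⋈[b=c] ρ[y/w](S))) → 3

== RESULT ==
b | d
1 | 2
6 | 6
8 | 5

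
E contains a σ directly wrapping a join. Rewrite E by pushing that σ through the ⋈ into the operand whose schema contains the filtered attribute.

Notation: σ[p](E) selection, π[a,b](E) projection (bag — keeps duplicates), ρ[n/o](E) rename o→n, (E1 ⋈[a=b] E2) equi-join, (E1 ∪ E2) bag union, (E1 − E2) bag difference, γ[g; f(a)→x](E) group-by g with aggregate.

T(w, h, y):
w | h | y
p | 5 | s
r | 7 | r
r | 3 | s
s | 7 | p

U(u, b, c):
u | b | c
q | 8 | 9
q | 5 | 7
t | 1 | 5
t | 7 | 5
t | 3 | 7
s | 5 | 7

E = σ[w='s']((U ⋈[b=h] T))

σ filters on w, owned by the right side.
E' = (U ⋈[b=h] σ[w='s'](T))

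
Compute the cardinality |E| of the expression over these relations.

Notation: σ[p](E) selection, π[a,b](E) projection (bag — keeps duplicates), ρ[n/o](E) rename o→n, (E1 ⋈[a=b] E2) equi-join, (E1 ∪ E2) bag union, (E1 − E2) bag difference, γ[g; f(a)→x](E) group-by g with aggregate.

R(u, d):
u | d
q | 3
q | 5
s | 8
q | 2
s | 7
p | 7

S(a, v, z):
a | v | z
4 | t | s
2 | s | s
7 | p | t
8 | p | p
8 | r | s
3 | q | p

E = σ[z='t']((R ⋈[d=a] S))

Stepwise |·|:
  R → 6
  S → 6
  (R ⋈[d=a] S) → 6
  σ[z='t']((R ⋈[d=a] S)) → 2

|E| = 2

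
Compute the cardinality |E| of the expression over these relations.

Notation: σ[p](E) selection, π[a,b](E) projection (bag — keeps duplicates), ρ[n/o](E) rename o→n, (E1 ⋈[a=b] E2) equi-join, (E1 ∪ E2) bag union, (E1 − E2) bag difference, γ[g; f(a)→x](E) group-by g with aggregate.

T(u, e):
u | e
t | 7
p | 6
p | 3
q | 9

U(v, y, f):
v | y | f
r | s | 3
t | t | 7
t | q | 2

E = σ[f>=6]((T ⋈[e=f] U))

Per-node cardinality:
  T → 4
  U → 3
  (T ⋈[e=f] U) → 2
  σ[f>=6]((T ⋈[e=f] U)) → 1

|E| = 1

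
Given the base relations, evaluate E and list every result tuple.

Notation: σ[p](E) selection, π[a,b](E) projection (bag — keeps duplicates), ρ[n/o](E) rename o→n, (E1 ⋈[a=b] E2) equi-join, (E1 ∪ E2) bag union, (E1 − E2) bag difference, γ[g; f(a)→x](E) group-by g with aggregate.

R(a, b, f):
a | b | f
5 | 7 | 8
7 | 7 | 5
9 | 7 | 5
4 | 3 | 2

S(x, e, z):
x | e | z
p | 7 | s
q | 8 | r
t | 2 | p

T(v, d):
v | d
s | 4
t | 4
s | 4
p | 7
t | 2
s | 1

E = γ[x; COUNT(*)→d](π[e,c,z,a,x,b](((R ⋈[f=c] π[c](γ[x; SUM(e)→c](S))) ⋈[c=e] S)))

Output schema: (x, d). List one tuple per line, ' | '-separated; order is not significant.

Stepwise |·|:
  R → 4
  S → 3
  γ[x; SUM(e)→c](S) → 3
  π[c](γ[x; SUM(e)→c](S)) → 3
  (R ⋈[f=c] π[c](γ[x; SUM(e)→c](S))) → 2
  S → 3
  ((R ⋈[f=c] π[c](γ[x; SUM(e)→c](S))) ⋈[c=e] S) → 2
  π[e,c,z,a,x,b](((R ⋈[f=c] π[c](γ[x; SUM(e)→c](S))) ⋈[c=e] S)) → 2
  γ[x; COUNT(*)→d](π[e,c,z,a,x,b](((R ⋈[f=c] π[c](γ[x; SUM(e)→c](S))) ⋈[c=e] S))) → 2

== RESULT ==
x | d
q | 1
t | 1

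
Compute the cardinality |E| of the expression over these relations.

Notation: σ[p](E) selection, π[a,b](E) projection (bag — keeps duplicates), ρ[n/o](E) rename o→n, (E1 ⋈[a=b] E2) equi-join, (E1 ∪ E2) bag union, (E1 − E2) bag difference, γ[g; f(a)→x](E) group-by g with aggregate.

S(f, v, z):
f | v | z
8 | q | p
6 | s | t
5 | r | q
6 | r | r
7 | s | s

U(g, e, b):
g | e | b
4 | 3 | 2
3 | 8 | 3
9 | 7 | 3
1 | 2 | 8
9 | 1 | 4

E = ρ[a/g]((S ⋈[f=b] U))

Stepwise |·|:
  S → 5
  U → 5
  (S ⋈[f=b] U) → 1
  ρ[a/g]((S ⋈[f=b] U)) → 1

|E| = 1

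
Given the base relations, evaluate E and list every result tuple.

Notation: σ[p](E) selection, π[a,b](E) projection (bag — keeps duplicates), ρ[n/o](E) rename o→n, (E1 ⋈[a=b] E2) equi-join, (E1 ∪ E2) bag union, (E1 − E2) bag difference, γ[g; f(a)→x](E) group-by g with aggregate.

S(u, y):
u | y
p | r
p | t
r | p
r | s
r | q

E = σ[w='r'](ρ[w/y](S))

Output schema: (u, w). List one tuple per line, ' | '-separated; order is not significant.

Row counts bottom-up:
  S → 5
  ρ[w/y](S) → 5
  σ[w='r'](ρ[w/y](S)) → 1

== RESULT ==
u | w
p | r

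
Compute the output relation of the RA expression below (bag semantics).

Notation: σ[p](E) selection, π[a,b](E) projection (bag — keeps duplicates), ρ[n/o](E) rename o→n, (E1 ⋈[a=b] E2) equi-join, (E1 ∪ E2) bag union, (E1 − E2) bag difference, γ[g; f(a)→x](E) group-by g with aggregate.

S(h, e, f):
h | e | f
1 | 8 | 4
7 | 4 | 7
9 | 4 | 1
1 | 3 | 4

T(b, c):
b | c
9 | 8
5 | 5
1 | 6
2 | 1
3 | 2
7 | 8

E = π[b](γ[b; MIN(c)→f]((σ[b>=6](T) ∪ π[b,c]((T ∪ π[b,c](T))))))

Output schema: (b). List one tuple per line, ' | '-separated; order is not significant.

Per-node cardinality:
  T → 6
  σ[b>=6](T) → 2
  T → 6
  T → 6
  π[b,c](T) → 6
  (T ∪ π[b,c](T)) → 12
  π[b,c]((T ∪ π[b,c](T))) → 12
  (σ[b>=6](T) ∪ π[b,c]((T ∪ π[b,c](T)))) → 14
  γ[b; MIN(c)→f]((σ[b>=6](T) ∪ π[b,c]((T ∪ π[b,c](T))))) → 6
  π[b](γ[b; MIN(c)→f]((σ[b>=6](T) ∪ π[b,c]((T ∪ π[b,c](T)))))) → 6

== RESULT ==
b
1
2
3
5
7
9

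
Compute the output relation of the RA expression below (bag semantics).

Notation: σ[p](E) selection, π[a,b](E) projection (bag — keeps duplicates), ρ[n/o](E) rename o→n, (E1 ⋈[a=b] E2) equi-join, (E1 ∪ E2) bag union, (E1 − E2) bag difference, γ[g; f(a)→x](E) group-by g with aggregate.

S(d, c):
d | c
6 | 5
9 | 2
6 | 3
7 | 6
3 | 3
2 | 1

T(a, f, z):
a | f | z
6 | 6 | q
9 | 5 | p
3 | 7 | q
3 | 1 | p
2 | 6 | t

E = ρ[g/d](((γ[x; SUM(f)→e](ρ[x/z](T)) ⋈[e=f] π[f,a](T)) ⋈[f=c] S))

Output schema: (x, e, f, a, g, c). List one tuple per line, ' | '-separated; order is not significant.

Subexpression sizes:
  T → 5
  ρ[x/z](T) → 5
  γ[x; SUM(f)→e](ρ[x/z](T)) → 3
  T → 5
  π[f,a](T) → 5
  (γ[x; SUM(f)→e](ρ[x/z](T)) ⋈[e=f] π[f,a](T)) → 4
  S → 6
  ((γ[x; SUM(f)→e](ρ[x/z](T)) ⋈[e=f] π[f,a](T)) ⋈[f=c] S) → 4
  ρ[g/d](((γ[x; SUM(f)→e](ρ[x/z](T)) ⋈[e=f] π[f,a](T)) ⋈[f=c] S)) → 4

== RESULT ==
x | e | f | a | g | c
p | 6 | 6 | 2 | 7 | 6
p | 6 | 6 | 6 | 7 | 6
t | 6 | 6 | 2 | 7 | 6
t | 6 | 6 | 6 | 7 | 6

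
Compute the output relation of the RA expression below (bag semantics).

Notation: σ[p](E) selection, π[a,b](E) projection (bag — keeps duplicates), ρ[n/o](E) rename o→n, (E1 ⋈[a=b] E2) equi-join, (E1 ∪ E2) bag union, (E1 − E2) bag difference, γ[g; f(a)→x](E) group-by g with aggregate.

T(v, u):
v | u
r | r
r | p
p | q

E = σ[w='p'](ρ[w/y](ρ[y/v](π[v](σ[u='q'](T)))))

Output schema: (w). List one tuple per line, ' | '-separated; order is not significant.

Subexpression sizes:
  T → 3
  σ[u='q'](T) → 1
  π[v](σ[u='q'](T)) → 1
  ρ[y/v](π[v](σ[u='q'](T))) → 1
  ρ[w/y](ρ[y/v](π[v](σ[u='q'](T)))) → 1
  σ[w='p'](ρ[w/y](ρ[y/v](π[v](σ[u='q'](T))))) → 1

== RESULT ==
w
p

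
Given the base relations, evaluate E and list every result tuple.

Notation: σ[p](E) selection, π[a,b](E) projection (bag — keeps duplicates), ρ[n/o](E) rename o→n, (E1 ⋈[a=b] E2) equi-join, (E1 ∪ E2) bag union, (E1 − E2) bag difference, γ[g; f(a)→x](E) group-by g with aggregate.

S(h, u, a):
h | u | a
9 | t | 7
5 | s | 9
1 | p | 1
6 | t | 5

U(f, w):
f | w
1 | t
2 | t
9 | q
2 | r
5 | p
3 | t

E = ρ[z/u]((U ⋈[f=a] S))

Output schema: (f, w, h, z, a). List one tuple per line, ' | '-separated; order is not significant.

Per-node cardinality:
  U → 6
  S → 4
  (U ⋈[f=a] S) → 3
  ρ[z/u]((U ⋈[f=a] S)) → 3

== RESULT ==
f | w | h | z | a
1 | t | 1 | p | 1
5 | p | 6 | t | 5
9 | q | 5 | s | 9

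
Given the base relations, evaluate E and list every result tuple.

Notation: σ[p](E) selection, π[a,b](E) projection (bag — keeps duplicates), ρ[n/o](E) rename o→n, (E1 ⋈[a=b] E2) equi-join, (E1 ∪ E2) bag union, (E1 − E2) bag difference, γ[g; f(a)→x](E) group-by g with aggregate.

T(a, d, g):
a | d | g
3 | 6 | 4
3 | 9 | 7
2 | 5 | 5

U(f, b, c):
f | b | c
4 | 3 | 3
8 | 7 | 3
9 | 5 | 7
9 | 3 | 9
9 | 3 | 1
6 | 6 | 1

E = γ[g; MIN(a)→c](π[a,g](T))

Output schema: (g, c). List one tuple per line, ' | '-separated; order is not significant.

Stepwise |·|:
  T → 3
  π[a,g](T) → 3
  γ[g; MIN(a)→c](π[a,g](T)) → 3

== RESULT ==
g | c
4 | 3
5 | 2
7 | 3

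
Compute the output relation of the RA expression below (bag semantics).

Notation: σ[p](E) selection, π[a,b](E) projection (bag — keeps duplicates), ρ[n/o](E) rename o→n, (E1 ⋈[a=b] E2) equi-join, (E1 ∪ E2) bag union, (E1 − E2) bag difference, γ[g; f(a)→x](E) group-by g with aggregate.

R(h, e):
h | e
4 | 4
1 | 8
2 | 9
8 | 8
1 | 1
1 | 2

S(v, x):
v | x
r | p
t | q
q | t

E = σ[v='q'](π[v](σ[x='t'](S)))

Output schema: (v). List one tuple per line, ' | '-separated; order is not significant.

Subexpression sizes:
  S → 3
  σ[x='t'](S) → 1
  π[v](σ[x='t'](S)) → 1
  σ[v='q'](π[v](σ[x='t'](S))) → 1

== RESULT ==
v
q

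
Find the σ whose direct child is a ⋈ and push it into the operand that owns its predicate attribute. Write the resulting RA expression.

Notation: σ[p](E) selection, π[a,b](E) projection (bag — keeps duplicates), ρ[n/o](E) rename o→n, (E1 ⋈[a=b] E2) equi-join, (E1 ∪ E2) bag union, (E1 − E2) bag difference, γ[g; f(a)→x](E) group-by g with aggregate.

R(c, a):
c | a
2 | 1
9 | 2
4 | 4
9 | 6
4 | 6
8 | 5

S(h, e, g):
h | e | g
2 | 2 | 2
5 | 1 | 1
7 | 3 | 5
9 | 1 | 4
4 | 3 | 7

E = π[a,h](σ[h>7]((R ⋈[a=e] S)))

σ filters on h, owned by the right side.
E' = π[a,h]((R ⋈[a=e] σ[h>7](S)))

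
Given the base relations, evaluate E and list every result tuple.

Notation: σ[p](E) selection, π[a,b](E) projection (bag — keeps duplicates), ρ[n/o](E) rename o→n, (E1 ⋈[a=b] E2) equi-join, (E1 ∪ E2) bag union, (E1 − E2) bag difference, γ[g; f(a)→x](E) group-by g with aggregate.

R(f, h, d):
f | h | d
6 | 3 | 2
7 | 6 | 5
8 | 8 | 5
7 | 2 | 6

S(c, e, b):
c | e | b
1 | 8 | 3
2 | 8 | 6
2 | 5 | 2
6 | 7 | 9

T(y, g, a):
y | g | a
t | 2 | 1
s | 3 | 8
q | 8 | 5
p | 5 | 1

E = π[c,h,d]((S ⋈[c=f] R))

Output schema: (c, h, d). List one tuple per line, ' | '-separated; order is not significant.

Row counts bottom-up:
  S → 4
  R → 4
  (S ⋈[c=f] R) → 1
  π[c,h,d]((S ⋈[c=f] R)) → 1

== RESULT ==
c | h | d
6 | 3 | 2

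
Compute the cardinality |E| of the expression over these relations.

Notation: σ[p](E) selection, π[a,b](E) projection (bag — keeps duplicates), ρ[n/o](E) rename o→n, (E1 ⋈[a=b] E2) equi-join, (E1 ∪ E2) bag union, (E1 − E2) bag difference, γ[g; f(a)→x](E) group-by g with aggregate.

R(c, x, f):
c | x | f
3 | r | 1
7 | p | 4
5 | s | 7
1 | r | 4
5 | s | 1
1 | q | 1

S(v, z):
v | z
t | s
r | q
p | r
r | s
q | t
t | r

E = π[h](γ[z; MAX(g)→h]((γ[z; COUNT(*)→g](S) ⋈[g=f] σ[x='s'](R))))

Subexpression sizes:
  S → 6
  γ[z; COUNT(*)→g](S) → 4
  R → 6
  σ[x='s'](R) → 2
  (γ[z; COUNT(*)→g](S) ⋈[g=f] σ[x='s'](R)) → 2
  γ[z; MAX(g)→h]((γ[z; COUNT(*)→g](S) ⋈[g=f] σ[x='s'](R))) → 2
  π[h](γ[z; MAX(g)→h]((γ[z; COUNT(*)→g](S) ⋈[g=f] σ[x='s'](R)))) → 2

|E| = 2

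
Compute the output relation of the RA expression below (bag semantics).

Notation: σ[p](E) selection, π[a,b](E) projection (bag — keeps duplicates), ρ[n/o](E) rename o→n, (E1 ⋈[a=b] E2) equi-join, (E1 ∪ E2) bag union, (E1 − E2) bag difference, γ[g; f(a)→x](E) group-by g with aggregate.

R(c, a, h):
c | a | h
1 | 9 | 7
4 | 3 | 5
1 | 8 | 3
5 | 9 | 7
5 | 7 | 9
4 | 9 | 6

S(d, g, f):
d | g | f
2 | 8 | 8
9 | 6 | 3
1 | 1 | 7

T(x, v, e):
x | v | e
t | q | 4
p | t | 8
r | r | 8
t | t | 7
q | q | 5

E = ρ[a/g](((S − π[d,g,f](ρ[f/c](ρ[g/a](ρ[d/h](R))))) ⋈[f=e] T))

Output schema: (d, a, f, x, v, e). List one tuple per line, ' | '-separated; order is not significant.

Row counts bottom-up:
  S → 3
  R → 6
  ρ[d/h](R) → 6
  ρ[g/a](ρ[d/h](R)) → 6
  ρ[f/c](ρ[g/a](ρ[d/h](R))) → 6
  π[d,g,f](ρ[f/c](ρ[g/a](ρ[d/h](R)))) → 6
  (S − π[d,g,f](ρ[f/c](ρ[g/a](ρ[d/h](R))))) → 3
  T → 5
  ((S − π[d,g,f](ρ[f/c](ρ[g/a](ρ[d/h](R))))) ⋈[f=e] T) → 3
  ρ[a/g](((S − π[d,g,f](ρ[f/c](ρ[g/a](ρ[d/h](R))))) ⋈[f=e] T)) → 3

== RESULT ==
d | a | f | x | v | e
1 | 1 | 7 | t | t | 7
2 | 8 | 8 | p | t | 8
2 | 8 | 8 | r | r | 8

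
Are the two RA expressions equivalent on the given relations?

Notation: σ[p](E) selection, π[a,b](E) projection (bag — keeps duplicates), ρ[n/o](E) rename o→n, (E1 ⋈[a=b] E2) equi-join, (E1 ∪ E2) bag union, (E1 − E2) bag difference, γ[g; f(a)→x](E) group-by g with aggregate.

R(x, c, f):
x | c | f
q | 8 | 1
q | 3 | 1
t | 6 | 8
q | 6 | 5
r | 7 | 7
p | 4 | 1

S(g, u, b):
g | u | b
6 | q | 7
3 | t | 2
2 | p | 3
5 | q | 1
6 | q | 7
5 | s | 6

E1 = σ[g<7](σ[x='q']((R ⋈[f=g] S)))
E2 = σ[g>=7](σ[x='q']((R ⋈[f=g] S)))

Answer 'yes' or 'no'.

E1 subexpression sizes:
  R → 6
  S → 6
  (R ⋈[f=g] S) → 2
  σ[x='q']((R ⋈[f=g] S)) → 2
  σ[g<7](σ[x='q']((R ⋈[f=g] S))) → 2
E2 subexpression sizes:
  R → 6
  S → 6
  (R ⋈[f=g] S) → 2
  σ[x='q']((R ⋈[f=g] S)) → 2
  σ[g>=7](σ[x='q']((R ⋈[f=g] S))) → 0

E1 result:
x | c | f | g | u | b
q | 6 | 5 | 5 | q | 1
q | 6 | 5 | 5 | s | 6
E2 result:
x | c | f | g | u | b
(0 rows)
Witness: ('q', 6, 5, 5, 'q', 1) appears 1× in E1 but 0× in E2.

no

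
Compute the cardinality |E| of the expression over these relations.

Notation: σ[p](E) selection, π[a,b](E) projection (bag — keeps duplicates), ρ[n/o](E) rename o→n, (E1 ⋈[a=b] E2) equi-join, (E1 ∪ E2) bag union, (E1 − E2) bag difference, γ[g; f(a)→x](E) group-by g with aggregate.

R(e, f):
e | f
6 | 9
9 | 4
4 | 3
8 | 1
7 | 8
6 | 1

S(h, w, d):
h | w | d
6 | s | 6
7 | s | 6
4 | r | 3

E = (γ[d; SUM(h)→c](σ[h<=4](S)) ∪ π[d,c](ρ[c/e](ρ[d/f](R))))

Subexpression sizes:
  S → 3
  σ[h<=4](S) → 1
  γ[d; SUM(h)→c](σ[h<=4](S)) → 1
  R → 6
  ρ[d/f](R) → 6
  ρ[c/e](ρ[d/f](R)) → 6
  π[d,c](ρ[c/e](ρ[d/f](R))) → 6
  (γ[d; SUM(h)→c](σ[h<=4](S)) ∪ π[d,c](ρ[c/e](ρ[d/f](R)))) → 7

|E| = 7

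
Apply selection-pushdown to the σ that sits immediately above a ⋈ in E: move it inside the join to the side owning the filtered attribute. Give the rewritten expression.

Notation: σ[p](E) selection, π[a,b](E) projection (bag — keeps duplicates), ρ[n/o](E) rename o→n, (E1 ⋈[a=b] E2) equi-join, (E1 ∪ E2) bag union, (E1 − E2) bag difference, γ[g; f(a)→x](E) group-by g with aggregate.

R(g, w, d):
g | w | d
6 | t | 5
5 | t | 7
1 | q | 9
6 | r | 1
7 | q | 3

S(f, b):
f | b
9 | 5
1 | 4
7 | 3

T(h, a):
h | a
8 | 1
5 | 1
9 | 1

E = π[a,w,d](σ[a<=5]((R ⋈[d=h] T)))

σ filters on a, owned by the right side.
E' = π[a,w,d]((R ⋈[d=h] σ[a<=5](T)))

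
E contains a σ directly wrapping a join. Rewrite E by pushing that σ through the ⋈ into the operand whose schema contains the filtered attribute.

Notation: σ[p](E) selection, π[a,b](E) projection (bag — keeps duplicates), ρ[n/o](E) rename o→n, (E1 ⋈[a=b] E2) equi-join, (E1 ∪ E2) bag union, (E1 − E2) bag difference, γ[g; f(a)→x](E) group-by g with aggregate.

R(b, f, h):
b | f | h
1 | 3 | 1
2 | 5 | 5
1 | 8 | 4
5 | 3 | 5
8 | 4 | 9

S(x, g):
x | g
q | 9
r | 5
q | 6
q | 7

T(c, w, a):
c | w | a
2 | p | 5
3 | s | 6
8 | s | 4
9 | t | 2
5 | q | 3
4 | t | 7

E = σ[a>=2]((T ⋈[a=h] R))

σ filters on a, owned by the left side.
E' = (σ[a>=2](T) ⋈[a=h] R)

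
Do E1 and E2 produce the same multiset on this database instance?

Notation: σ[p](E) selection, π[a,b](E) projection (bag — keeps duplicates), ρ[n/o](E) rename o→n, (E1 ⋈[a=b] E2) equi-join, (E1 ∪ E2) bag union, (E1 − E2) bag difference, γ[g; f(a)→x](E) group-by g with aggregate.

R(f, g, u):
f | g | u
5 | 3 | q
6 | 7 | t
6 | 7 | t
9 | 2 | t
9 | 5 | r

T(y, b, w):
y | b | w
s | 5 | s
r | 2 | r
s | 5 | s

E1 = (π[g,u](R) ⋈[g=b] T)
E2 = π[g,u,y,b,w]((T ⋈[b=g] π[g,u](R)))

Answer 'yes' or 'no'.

E1 stepwise |·|:
  R → 5
  π[g,u](R) → 5
  T → 3
  (π[g,u](R) ⋈[g=b] T) → 3
E2 stepwise |·|:
  T → 3
  R → 5
  π[g,u](R) → 5
  (T ⋈[b=g] π[g,u](R)) → 3
  π[g,u,y,b,w]((T ⋈[b=g] π[g,u](R))) → 3

E1 and E2 produce the same multiset:
g | u | y | b | w
2 | t | r | 2 | r
5 | r | s | 5 | s
5 | r | s | 5 | s

yes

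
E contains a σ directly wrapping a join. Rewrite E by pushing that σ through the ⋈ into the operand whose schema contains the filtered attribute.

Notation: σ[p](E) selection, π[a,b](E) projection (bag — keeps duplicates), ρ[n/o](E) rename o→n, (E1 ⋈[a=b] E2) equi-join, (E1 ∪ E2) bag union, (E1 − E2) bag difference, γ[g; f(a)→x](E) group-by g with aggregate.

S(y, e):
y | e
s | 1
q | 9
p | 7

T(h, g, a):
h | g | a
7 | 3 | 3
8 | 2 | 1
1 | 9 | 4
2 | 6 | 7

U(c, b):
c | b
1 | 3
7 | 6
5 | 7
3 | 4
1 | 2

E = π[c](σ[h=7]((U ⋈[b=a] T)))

σ filters on h, owned by the right side.
E' = π[c]((U ⋈[b=a] σ[h=7](T)))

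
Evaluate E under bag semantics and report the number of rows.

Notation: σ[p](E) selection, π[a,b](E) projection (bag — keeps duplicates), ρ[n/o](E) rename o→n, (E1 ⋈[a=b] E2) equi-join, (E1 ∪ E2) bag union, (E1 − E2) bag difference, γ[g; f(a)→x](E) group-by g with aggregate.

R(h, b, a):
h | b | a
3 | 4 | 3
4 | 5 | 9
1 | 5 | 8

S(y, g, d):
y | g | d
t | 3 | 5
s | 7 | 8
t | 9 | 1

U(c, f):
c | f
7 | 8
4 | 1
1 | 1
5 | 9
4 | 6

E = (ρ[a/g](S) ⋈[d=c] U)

Subexpression sizes:
  S → 3
  ρ[a/g](S) → 3
  U → 5
  (ρ[a/g](S) ⋈[d=c] U) → 2

|E| = 2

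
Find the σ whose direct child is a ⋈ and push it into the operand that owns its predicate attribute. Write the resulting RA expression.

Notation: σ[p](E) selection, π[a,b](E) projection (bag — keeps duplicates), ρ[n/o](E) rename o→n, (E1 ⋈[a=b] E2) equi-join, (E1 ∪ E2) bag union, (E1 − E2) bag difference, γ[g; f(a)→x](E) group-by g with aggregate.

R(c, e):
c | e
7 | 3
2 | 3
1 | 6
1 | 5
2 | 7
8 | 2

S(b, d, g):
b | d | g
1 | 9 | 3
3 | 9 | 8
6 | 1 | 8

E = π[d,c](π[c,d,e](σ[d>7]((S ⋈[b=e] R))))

σ filters on d, owned by the left side.
E' = π[d,c](π[c,d,e]((σ[d>7](S) ⋈[b=e] R)))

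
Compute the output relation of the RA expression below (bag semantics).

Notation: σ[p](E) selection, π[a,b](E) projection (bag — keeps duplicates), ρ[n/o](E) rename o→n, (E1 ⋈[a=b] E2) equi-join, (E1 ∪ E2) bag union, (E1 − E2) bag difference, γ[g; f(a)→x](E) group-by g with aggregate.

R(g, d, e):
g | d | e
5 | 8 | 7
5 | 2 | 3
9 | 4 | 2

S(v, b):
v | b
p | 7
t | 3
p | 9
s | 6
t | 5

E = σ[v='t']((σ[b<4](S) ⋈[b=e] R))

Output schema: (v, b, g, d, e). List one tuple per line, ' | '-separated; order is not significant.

Per-node cardinality:
  S → 5
  σ[b<4](S) → 1
  R → 3
  (σ[b<4](S) ⋈[b=e] R) → 1
  σ[v='t']((σ[b<4](S) ⋈[b=e] R)) → 1

== RESULT ==
v | b | g | d | e
t | 3 | 5 | 2 | 3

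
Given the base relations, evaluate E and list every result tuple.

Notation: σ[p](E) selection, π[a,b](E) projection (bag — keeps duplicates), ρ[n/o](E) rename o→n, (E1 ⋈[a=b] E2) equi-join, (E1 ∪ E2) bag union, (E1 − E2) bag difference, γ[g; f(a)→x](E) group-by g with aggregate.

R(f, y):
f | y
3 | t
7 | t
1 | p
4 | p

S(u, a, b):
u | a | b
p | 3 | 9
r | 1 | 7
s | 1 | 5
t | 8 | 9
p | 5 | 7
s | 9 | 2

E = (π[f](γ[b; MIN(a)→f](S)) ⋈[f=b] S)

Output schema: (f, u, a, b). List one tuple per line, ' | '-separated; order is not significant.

Row counts bottom-up:
  S → 6
  γ[b; MIN(a)→f](S) → 4
  π[f](γ[b; MIN(a)→f](S)) → 4
  S → 6
  (π[f](γ[b; MIN(a)→f](S)) ⋈[f=b] S) → 2

== RESULT ==
f | u | a | b
9 | p | 3 | 9
9 | t | 8 | 9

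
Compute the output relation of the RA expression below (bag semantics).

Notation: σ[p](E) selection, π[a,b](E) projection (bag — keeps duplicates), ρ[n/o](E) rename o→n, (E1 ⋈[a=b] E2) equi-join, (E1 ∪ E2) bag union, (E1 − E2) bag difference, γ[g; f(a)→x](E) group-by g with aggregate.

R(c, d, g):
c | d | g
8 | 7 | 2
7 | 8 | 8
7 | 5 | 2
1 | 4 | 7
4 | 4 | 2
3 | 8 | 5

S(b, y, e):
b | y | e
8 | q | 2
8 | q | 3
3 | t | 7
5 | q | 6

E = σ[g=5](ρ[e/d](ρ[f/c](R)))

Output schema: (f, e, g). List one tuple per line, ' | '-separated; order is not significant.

Per-node cardinality:
  R → 6
  ρ[f/c](R) → 6
  ρ[e/d](ρ[f/c](R)) → 6
  σ[g=5](ρ[e/d](ρ[f/c](R))) → 1

== RESULT ==
f | e | g
3 | 8 | 5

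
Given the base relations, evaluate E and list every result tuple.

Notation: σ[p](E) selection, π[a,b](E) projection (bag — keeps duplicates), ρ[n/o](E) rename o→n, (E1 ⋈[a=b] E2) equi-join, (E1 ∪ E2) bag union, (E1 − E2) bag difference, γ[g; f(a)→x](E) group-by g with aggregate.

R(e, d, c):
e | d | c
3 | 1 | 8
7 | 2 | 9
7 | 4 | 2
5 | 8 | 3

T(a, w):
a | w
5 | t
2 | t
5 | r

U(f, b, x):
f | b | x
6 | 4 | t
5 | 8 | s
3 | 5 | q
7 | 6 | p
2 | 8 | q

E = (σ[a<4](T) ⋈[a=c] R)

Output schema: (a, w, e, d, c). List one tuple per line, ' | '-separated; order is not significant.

Row counts bottom-up:
  T → 3
  σ[a<4](T) → 1
  R → 4
  (σ[a<4](T) ⋈[a=c] R) → 1

== RESULT ==
a | w | e | d | c
2 | t | 7 | 4 | 2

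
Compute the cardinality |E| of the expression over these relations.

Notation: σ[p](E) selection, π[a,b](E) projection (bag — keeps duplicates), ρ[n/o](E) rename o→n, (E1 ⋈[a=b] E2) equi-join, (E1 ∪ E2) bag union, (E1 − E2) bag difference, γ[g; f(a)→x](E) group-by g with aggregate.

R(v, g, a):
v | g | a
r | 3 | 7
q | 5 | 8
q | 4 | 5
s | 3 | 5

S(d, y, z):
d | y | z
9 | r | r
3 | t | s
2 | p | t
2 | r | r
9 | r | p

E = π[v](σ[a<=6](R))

Stepwise |·|:
  R → 4
  σ[a<=6](R) → 2
  π[v](σ[a<=6](R)) → 2

|E| = 2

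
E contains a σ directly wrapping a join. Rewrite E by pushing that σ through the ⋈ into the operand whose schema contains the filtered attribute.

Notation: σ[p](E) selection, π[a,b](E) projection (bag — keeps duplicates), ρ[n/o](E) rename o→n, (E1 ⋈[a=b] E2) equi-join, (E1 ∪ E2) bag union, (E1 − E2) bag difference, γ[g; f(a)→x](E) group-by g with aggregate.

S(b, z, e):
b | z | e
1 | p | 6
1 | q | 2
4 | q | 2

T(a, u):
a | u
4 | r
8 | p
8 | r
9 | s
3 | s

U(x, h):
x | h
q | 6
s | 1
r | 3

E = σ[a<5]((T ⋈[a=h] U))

σ filters on a, owned by the left side.
E' = (σ[a<5](T) ⋈[a=h] U)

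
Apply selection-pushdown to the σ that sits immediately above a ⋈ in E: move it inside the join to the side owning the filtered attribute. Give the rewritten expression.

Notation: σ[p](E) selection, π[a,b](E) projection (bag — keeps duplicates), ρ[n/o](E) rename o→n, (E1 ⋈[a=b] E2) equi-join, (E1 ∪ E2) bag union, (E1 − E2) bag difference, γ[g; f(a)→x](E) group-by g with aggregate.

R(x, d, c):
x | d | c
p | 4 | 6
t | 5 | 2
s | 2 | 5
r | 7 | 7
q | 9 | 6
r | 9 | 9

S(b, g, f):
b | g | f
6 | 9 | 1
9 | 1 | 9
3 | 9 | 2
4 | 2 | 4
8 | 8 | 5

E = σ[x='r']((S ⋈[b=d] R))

σ filters on x, owned by the right side.
E' = (S ⋈[b=d] σ[x='r'](R))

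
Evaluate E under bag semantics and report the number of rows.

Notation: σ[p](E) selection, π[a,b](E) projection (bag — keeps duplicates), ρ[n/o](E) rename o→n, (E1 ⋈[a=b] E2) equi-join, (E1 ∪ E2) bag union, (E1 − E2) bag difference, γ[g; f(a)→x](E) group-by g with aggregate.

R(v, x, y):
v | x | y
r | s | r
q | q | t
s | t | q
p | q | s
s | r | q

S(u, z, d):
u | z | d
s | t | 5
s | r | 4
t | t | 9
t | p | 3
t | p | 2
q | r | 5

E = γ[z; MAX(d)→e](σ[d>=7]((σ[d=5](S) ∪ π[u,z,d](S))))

Stepwise |·|:
  S → 6
  σ[d=5](S) → 2
  S → 6
  π[u,z,d](S) → 6
  (σ[d=5](S) ∪ π[u,z,d](S)) → 8
  σ[d>=7]((σ[d=5](S) ∪ π[u,z,d](S))) → 1
  γ[z; MAX(d)→e](σ[d>=7]((σ[d=5](S) ∪ π[u,z,d](S)))) → 1

|E| = 1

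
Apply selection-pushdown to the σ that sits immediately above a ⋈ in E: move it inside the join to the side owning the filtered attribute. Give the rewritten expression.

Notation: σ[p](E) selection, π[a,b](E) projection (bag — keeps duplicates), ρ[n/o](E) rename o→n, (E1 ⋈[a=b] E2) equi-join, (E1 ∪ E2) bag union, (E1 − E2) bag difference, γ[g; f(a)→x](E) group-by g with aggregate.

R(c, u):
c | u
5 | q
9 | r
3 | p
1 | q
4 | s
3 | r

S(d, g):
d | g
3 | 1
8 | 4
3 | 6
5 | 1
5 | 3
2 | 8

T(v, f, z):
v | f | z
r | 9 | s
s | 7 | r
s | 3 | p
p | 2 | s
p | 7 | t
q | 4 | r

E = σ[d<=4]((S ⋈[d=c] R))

σ filters on d, owned by the left side.
E' = (σ[d<=4](S) ⋈[d=c] R)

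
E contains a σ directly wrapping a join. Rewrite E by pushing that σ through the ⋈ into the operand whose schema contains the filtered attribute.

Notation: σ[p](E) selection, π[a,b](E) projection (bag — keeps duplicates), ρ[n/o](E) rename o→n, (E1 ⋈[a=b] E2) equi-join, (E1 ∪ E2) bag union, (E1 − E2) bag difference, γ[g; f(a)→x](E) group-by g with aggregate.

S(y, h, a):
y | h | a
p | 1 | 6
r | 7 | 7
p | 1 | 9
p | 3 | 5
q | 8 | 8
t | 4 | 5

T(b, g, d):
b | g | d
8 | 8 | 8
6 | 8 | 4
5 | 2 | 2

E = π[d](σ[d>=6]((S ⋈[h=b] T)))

σ filters on d, owned by the right side.
E' = π[d]((S ⋈[h=b] σ[d>=6](T)))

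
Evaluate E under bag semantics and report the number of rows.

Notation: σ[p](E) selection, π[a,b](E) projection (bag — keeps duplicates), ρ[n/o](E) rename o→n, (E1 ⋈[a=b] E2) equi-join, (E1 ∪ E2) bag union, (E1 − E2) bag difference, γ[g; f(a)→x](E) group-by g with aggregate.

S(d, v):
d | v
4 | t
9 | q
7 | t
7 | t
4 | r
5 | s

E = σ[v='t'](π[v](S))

Row counts bottom-up:
  S → 6
  π[v](S) → 6
  σ[v='t'](π[v](S)) → 3

|E| = 3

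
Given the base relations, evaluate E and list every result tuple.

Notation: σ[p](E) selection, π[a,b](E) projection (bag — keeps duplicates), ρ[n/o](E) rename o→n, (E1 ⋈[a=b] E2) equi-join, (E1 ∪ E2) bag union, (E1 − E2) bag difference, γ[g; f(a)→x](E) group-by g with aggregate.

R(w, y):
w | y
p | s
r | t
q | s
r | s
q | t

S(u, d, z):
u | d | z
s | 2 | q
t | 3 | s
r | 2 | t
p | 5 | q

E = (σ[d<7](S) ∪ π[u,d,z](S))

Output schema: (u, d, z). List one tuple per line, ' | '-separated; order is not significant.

Per-node cardinality:
  S → 4
  σ[d<7](S) → 4
  S → 4
  π[u,d,z](S) → 4
  (σ[d<7](S) ∪ π[u,d,z](S)) → 8

== RESULT ==
u | d | z
p | 5 | q
p | 5 | q
r | 2 | t
r | 2 | t
s | 2 | q
s | 2 | q
t | 3 | s
t | 3 | s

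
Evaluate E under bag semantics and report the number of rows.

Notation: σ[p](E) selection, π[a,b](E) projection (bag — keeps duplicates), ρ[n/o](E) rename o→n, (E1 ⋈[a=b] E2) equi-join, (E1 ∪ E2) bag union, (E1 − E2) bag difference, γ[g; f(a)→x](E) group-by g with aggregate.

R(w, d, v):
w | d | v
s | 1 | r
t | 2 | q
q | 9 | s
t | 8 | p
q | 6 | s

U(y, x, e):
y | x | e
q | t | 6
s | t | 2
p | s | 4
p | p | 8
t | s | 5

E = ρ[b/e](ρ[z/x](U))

Per-node cardinality:
  U → 5
  ρ[z/x](U) → 5
  ρ[b/e](ρ[z/x](U)) → 5

|E| = 5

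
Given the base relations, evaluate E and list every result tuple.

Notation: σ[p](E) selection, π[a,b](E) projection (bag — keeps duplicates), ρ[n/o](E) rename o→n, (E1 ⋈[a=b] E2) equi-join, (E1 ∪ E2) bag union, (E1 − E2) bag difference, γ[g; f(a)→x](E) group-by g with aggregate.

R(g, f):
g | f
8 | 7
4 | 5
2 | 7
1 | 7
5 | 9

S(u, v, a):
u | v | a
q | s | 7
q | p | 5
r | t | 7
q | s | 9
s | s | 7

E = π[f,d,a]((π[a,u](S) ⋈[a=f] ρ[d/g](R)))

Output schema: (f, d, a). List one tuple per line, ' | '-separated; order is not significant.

Per-node cardinality:
  S → 5
  π[a,u](S) → 5
  R → 5
  ρ[d/g](R) → 5
  (π[a,u](S) ⋈[a=f] ρ[d/g](R)) → 11
  π[f,d,a]((π[a,u](S) ⋈[a=f] ρ[d/g](R))) → 11

== RESULT ==
f | d | a
5 | 4 | 5
7 | 1 | 7
7 | 1 | 7
7 | 1 | 7
7 | 2 | 7
7 | 2 | 7
7 | 2 | 7
7 | 8 | 7
7 | 8 | 7
7 | 8 | 7
9 | 5 | 9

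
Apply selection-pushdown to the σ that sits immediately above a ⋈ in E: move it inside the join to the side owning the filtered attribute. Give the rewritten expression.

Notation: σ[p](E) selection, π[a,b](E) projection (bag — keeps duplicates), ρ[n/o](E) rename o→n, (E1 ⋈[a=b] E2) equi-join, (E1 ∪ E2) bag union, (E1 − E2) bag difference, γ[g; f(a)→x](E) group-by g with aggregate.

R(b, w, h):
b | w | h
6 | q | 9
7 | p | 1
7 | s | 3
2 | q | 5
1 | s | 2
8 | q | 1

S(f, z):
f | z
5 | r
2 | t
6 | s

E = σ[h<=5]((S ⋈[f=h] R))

σ filters on h, owned by the right side.
E' = (S ⋈[f=h] σ[h<=5](R))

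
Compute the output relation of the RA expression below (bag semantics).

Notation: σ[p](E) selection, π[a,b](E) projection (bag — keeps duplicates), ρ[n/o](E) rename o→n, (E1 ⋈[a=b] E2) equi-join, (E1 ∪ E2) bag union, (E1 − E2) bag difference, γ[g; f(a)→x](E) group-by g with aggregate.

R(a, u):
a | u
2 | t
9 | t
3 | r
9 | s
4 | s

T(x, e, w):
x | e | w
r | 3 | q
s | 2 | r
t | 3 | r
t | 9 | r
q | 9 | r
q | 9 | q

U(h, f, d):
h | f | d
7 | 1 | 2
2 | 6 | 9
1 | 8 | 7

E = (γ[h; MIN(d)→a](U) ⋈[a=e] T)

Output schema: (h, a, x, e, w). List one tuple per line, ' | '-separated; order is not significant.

Subexpression sizes:
  U → 3
  γ[h; MIN(d)→a](U) → 3
  T → 6
  (γ[h; MIN(d)→a](U) ⋈[a=e] T) → 4

== RESULT ==
h | a | x | e | w
2 | 9 | q | 9 | q
2 | 9 | q | 9 | r
2 | 9 | t | 9 | r
7 | 2 | s | 2 | r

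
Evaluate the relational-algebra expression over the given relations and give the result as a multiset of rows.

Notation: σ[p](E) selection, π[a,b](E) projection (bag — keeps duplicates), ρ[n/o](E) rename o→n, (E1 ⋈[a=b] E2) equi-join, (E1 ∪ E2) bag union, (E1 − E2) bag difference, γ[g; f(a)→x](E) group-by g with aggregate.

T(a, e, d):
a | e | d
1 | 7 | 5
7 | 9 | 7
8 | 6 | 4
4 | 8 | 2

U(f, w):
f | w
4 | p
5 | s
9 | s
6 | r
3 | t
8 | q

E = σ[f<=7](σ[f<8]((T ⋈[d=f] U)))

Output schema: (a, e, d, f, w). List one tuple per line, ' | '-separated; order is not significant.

Stepwise |·|:
  T → 4
  U → 6
  (T ⋈[d=f] U) → 2
  σ[f<8]((T ⋈[d=f] U)) → 2
  σ[f<=7](σ[f<8]((T ⋈[d=f] U))) → 2

== RESULT ==
a | e | d | f | w
1 | 7 | 5 | 5 | s
8 | 6 | 4 | 4 | p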